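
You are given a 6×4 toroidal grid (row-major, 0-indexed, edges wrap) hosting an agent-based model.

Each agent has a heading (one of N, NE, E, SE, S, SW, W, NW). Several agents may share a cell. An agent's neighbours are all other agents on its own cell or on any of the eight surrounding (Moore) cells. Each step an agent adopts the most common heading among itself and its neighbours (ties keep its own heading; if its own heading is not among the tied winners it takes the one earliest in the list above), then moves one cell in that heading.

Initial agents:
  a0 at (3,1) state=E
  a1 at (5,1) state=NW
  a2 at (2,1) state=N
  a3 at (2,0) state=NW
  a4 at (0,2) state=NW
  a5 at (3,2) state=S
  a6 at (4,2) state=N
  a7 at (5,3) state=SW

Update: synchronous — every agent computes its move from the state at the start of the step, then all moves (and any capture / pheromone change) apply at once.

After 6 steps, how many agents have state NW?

3

t=1: a0@(2,1):N a1@(4,0):NW a2@(1,1):N a3@(1,3):NW a4@(5,1):NW a5@(2,2):N a6@(3,2):N a7@(0,2):SW
t=2: a0@(1,1):N a1@(3,3):NW a2@(0,1):N a3@(0,2):NW a4@(4,0):NW a5@(1,2):N a6@(2,2):N a7@(5,1):NW
t=3: a0@(0,1):N a1@(2,2):NW a2@(5,1):N a3@(5,2):N a4@(3,3):NW a5@(0,2):N a6@(1,2):N a7@(4,0):NW
t=4: a0@(5,1):N a1@(1,1):NW a2@(4,1):N a3@(4,2):N a4@(2,2):NW a5@(5,2):N a6@(0,2):N a7@(3,3):NW
t=5: a0@(4,1):N a1@(0,0):NW a2@(3,1):N a3@(3,2):N a4@(1,1):NW a5@(4,2):N a6@(5,2):N a7@(2,2):NW
t=6: a0@(3,1):N a1@(5,3):NW a2@(2,1):N a3@(2,2):N a4@(0,0):NW a5@(3,2):N a6@(4,2):N a7@(1,1):NW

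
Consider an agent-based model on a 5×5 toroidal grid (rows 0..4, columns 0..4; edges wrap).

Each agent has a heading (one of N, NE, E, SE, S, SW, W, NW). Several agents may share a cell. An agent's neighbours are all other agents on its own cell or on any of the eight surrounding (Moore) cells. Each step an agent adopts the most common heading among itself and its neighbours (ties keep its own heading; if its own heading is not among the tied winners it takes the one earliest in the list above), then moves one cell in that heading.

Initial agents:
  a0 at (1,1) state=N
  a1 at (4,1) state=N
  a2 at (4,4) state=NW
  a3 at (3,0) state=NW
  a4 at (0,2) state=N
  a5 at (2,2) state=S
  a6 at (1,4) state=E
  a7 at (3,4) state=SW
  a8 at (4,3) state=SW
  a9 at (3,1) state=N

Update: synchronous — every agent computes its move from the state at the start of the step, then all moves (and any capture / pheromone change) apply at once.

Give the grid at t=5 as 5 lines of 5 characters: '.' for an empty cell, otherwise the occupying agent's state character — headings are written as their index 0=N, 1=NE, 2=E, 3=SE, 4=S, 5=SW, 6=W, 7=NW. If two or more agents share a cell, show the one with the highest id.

..0..
.00..
0.0..
.00..
.00..

t=1: a0@(0,1):N a1@(3,1):N a2@(3,3):NW a3@(2,4):NW a4@(4,2):N a5@(1,2):N a6@(1,0):E a7@(4,3):SW a8@(0,2):SW a9@(2,1):N
t=2: a0@(4,1):N a1@(2,1):N a2@(2,2):NW a3@(1,3):NW a4@(3,2):N a5@(0,2):N a6@(0,0):N a7@(0,2):SW a8@(4,2):N a9@(1,1):N
t=3: a0@(3,1):N a1@(1,1):N a2@(1,2):N a3@(0,2):NW a4@(2,2):N a5@(4,2):N a6@(4,0):N a7@(4,2):N a8@(3,2):N a9@(0,1):N
t=4: a0@(2,1):N a1@(0,1):N a2@(0,2):N a3@(4,2):N a4@(1,2):N a5@(3,2):N a6@(3,0):N a7@(3,2):N a8@(2,2):N a9@(4,1):N
t=5: a0@(1,1):N a1@(4,1):N a2@(4,2):N a3@(3,2):N a4@(0,2):N a5@(2,2):N a6@(2,0):N a7@(2,2):N a8@(1,2):N a9@(3,1):N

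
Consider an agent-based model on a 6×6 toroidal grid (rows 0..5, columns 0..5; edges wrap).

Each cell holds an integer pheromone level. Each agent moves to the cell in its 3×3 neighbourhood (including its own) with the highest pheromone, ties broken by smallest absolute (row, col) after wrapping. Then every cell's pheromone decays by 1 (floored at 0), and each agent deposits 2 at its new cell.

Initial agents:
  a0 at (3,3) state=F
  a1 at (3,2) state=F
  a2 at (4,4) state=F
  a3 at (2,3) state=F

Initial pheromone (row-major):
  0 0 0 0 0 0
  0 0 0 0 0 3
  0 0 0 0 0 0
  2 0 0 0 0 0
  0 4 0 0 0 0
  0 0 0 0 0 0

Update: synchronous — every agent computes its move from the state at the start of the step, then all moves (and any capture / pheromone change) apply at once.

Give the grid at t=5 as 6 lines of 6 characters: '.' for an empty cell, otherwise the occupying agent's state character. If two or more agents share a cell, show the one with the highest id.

t=1: a0@(2,2) a1@(4,1) a2@(3,3) a3@(1,2) | pheromone: 0 0 0 0 0 0 / 0 0 2 0 0 2 / 0 0 2 0 0 0 / 1 0 0 2 0 0 / 0 5 0 0 0 0 / 0 0 0 0 0 0
t=2: a0@(1,2) a1@(4,1) a2@(2,2) a3@(1,2) | pheromone: 0 0 0 0 0 0 / 0 0 5 0 0 1 / 0 0 3 0 0 0 / 0 0 0 1 0 0 / 0 6 0 0 0 0 / 0 0 0 0 0 0
t=3: a0@(1,2) a1@(4,1) a2@(1,2) a3@(1,2) | pheromone: 0 0 0 0 0 0 / 0 0 10 0 0 0 / 0 0 2 0 0 0 / 0 0 0 0 0 0 / 0 7 0 0 0 0 / 0 0 0 0 0 0
t=4: a0@(1,2) a1@(4,1) a2@(1,2) a3@(1,2) | pheromone: 0 0 0 0 0 0 / 0 0 15 0 0 0 / 0 0 1 0 0 0 / 0 0 0 0 0 0 / 0 8 0 0 0 0 / 0 0 0 0 0 0
t=5: a0@(1,2) a1@(4,1) a2@(1,2) a3@(1,2) | pheromone: 0 0 0 0 0 0 / 0 0 20 0 0 0 / 0 0 0 0 0 0 / 0 0 0 0 0 0 / 0 9 0 0 0 0 / 0 0 0 0 0 0

......
..F...
......
......
.F....
......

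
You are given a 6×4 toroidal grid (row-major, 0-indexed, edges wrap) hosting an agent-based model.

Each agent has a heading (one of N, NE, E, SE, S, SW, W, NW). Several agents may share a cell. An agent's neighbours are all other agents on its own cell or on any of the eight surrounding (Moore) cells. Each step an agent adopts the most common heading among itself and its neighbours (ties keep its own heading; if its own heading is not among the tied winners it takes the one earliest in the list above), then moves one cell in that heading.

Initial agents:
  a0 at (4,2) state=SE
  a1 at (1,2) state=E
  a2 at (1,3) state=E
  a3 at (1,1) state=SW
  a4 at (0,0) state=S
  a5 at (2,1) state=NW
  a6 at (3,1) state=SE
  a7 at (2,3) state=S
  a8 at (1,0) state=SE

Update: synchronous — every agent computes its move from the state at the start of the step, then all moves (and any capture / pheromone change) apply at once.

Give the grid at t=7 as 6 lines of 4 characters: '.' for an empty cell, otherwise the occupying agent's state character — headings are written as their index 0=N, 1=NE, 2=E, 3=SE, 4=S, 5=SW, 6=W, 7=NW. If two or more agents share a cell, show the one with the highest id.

.2..
.22.
..2.
3...
3...
....

t=1: a0@(5,3):SE a1@(1,3):E a2@(1,0):E a3@(2,0):SW a4@(1,0):S a5@(3,2):SE a6@(4,2):SE a7@(2,0):E a8@(2,0):S
t=2: a0@(0,0):SE a1@(1,0):E a2@(1,1):E a3@(2,1):E a4@(1,1):E a5@(4,3):SE a6@(5,3):SE a7@(2,1):E a8@(2,1):E
t=3: a0@(0,1):E a1@(1,1):E a2@(1,2):E a3@(2,2):E a4@(1,2):E a5@(5,0):SE a6@(0,0):SE a7@(2,2):E a8@(2,2):E
t=4: a0@(0,2):E a1@(1,2):E a2@(1,3):E a3@(2,3):E a4@(1,3):E a5@(0,1):SE a6@(1,1):SE a7@(2,3):E a8@(2,3):E
t=5: a0@(0,3):E a1@(1,3):E a2@(1,0):E a3@(2,0):E a4@(1,0):E a5@(1,2):SE a6@(2,2):SE a7@(2,0):E a8@(2,0):E
t=6: a0@(0,0):E a1@(1,0):E a2@(1,1):E a3@(2,1):E a4@(1,1):E a5@(2,3):SE a6@(3,3):SE a7@(2,1):E a8@(2,1):E
t=7: a0@(0,1):E a1@(1,1):E a2@(1,2):E a3@(2,2):E a4@(1,2):E a5@(3,0):SE a6@(4,0):SE a7@(2,2):E a8@(2,2):E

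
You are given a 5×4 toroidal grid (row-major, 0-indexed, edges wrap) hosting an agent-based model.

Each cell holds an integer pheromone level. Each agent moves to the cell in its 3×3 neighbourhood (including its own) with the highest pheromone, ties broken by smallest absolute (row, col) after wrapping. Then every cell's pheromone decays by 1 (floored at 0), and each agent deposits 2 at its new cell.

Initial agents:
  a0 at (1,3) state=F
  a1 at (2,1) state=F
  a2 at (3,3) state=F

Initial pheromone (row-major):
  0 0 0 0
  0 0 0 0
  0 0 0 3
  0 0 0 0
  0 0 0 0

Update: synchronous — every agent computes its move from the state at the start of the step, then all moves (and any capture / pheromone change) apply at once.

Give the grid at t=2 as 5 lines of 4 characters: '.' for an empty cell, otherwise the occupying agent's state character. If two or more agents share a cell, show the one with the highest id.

....
....
...F
....
....

t=1: a0@(2,3) a1@(1,0) a2@(2,3) | pheromone: 0 0 0 0 / 2 0 0 0 / 0 0 0 6 / 0 0 0 0 / 0 0 0 0
t=2: a0@(2,3) a1@(2,3) a2@(2,3) | pheromone: 0 0 0 0 / 1 0 0 0 / 0 0 0 11 / 0 0 0 0 / 0 0 0 0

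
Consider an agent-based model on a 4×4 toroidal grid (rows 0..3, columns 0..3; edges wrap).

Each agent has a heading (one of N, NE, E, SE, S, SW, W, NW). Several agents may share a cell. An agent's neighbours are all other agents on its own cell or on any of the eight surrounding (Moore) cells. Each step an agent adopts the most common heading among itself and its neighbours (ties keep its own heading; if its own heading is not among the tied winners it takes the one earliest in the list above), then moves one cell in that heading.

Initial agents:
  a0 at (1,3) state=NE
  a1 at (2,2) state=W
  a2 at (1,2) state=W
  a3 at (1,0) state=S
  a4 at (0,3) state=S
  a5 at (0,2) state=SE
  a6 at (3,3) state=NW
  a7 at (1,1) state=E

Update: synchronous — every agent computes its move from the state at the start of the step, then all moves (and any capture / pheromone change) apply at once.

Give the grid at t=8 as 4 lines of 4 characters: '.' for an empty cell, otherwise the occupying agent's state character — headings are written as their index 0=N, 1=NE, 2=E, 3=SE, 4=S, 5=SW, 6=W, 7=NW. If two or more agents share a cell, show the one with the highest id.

t=1: a0@(2,3):S a1@(2,1):W a2@(1,1):W a3@(2,0):S a4@(1,3):S a5@(1,3):SE a6@(2,2):NW a7@(1,0):W
t=2: a0@(3,3):S a1@(2,0):W a2@(1,0):W a3@(3,0):S a4@(2,3):S a5@(2,3):S a6@(3,2):S a7@(1,3):W
t=3: a0@(0,3):S a1@(3,0):S a2@(1,3):W a3@(0,0):S a4@(3,3):S a5@(3,3):S a6@(0,2):S a7@(1,2):W
t=4: a0@(1,3):S a1@(0,0):S a2@(2,3):S a3@(1,0):S a4@(0,3):S a5@(0,3):S a6@(1,2):S a7@(1,1):W
t=5: a0@(2,3):S a1@(1,0):S a2@(3,3):S a3@(2,0):S a4@(1,3):S a5@(1,3):S a6@(2,2):S a7@(2,1):S
t=6: a0@(3,3):S a1@(2,0):S a2@(0,3):S a3@(3,0):S a4@(2,3):S a5@(2,3):S a6@(3,2):S a7@(3,1):S
t=7: a0@(0,3):S a1@(3,0):S a2@(1,3):S a3@(0,0):S a4@(3,3):S a5@(3,3):S a6@(0,2):S a7@(0,1):S
t=8: a0@(1,3):S a1@(0,0):S a2@(2,3):S a3@(1,0):S a4@(0,3):S a5@(0,3):S a6@(1,2):S a7@(1,1):S

4..4
4444
...4
....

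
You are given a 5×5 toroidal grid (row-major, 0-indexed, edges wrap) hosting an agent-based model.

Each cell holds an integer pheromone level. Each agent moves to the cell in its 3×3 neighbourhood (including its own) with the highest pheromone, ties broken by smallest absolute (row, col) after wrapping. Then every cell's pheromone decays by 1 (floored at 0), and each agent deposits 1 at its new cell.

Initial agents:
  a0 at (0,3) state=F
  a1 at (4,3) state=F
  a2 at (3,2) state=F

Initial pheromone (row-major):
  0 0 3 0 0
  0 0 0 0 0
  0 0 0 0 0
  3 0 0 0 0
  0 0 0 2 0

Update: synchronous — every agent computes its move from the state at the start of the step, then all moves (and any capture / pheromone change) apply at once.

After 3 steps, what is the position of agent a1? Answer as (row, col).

t=1: a0@(0,2) a1@(0,2) a2@(4,3) | pheromone: 0 0 4 0 0 / 0 0 0 0 0 / 0 0 0 0 0 / 2 0 0 0 0 / 0 0 0 2 0
t=2: a0@(0,2) a1@(0,2) a2@(0,2) | pheromone: 0 0 6 0 0 / 0 0 0 0 0 / 0 0 0 0 0 / 1 0 0 0 0 / 0 0 0 1 0
t=3: a0@(0,2) a1@(0,2) a2@(0,2) | pheromone: 0 0 8 0 0 / 0 0 0 0 0 / 0 0 0 0 0 / 0 0 0 0 0 / 0 0 0 0 0

(0, 2)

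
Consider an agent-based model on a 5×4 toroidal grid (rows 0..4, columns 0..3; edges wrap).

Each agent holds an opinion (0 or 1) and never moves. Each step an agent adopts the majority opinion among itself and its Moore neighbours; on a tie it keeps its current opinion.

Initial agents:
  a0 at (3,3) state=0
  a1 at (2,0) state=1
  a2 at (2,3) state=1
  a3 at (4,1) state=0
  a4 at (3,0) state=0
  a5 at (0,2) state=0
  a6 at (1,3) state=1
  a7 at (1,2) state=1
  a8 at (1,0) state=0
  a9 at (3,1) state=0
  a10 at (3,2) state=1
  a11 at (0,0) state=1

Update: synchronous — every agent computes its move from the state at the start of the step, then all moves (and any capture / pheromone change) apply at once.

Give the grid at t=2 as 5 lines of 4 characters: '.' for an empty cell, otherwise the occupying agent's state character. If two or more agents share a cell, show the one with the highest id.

1.0.
1.11
1..1
0000
.0..

t=1: a0@(3,3):1 a1@(2,0):0 a2@(2,3):1 a3@(4,1):0 a4@(3,0):0 a5@(0,2):0 a6@(1,3):1 a7@(1,2):1 a8@(1,0):1 a9@(3,1):0 a10@(3,2):0 a11@(0,0):1
t=2: a0@(3,3):0 a1@(2,0):1 a2@(2,3):1 a3@(4,1):0 a4@(3,0):0 a5@(0,2):0 a6@(1,3):1 a7@(1,2):1 a8@(1,0):1 a9@(3,1):0 a10@(3,2):0 a11@(0,0):1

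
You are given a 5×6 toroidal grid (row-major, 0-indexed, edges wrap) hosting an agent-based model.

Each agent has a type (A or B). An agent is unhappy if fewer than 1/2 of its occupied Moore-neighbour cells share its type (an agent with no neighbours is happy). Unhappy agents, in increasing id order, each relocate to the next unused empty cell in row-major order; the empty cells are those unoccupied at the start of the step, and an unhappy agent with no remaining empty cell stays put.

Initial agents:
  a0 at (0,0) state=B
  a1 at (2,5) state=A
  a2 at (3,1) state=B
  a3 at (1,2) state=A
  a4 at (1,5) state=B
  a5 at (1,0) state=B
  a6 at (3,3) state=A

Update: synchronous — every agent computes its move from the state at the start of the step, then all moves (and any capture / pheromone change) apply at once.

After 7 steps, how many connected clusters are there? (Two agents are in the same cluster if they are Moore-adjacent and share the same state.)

4

t=1: a0@(0,0):B a1@(0,1):A a2@(3,1):B a3@(1,2):A a4@(1,5):B a5@(1,0):B a6@(3,3):A
t=2: a0@(0,0):B a1@(0,2):A a2@(3,1):B a3@(1,2):A a4@(1,5):B a5@(1,0):B a6@(3,3):A
t=3: (unchanged — steady state)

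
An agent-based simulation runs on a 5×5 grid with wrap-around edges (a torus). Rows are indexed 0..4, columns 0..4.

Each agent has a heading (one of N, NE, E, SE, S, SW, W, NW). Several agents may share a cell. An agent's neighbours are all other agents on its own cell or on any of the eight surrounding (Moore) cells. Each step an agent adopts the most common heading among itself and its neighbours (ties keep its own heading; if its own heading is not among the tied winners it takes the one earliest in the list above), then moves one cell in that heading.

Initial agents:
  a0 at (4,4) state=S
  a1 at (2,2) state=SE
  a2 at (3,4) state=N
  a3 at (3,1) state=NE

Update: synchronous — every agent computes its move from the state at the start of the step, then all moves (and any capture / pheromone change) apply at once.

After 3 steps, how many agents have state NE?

1

t=1: a0@(0,4):S a1@(3,3):SE a2@(2,4):N a3@(2,2):NE
t=2: a0@(1,4):S a1@(4,4):SE a2@(1,4):N a3@(1,3):NE
t=3: a0@(2,4):S a1@(0,0):SE a2@(0,4):N a3@(0,4):NE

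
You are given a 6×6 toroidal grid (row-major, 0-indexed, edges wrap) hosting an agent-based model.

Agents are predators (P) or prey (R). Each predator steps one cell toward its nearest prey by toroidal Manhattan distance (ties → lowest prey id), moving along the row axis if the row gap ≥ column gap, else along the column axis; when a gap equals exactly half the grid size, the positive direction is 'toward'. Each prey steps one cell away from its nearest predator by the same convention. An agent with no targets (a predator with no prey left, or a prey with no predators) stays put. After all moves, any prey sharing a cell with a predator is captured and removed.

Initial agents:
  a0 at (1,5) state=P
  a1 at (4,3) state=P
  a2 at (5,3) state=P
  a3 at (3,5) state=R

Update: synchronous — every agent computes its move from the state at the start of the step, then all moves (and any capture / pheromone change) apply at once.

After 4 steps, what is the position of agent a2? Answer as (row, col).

(4, 0)

t=1: a0@(2,5):P a1@(4,4):P a2@(4,3):P a3@(4,5):R
t=2: a0@(3,5):P a1@(4,5):P a2@(4,4):P a3@(4,0):R
t=3: a0@(4,5):P a1@(4,0):P a2@(4,5):P a3@(4,1):R
t=4: a0@(4,0):P a1@(4,1):P a2@(4,0):P a3@(4,2):R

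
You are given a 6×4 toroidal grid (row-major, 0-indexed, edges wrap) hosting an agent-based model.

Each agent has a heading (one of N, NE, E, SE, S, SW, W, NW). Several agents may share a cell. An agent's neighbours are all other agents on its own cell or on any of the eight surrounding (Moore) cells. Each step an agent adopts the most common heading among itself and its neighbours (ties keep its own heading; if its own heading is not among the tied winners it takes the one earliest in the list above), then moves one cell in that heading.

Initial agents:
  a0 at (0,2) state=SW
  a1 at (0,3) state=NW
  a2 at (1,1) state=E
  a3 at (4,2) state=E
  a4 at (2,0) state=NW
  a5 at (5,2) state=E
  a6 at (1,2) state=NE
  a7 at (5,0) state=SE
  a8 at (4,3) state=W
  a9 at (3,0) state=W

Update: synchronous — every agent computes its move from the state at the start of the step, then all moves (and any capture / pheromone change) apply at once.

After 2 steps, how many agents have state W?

t=1: a0@(0,3):E a1@(5,2):NW a2@(1,2):E a3@(4,3):E a4@(1,3):NW a5@(5,3):E a6@(0,3):NE a7@(0,1):SE a8@(4,2):W a9@(3,3):W
t=2: a0@(0,0):E a1@(5,3):E a2@(1,3):E a3@(4,0):E a4@(1,0):E a5@(5,0):E a6@(0,0):E a7@(1,2):SE a8@(4,1):W a9@(3,2):W

2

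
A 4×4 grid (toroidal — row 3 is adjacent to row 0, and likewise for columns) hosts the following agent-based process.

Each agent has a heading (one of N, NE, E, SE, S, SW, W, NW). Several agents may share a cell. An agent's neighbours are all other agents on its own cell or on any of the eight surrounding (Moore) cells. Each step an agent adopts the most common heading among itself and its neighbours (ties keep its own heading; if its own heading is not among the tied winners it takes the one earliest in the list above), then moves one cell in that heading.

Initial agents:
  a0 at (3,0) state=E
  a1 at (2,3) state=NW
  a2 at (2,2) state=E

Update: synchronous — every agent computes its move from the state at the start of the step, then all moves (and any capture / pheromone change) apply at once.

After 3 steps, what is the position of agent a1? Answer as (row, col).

(2, 2)

t=1: a0@(3,1):E a1@(2,0):E a2@(2,3):E
t=2: a0@(3,2):E a1@(2,1):E a2@(2,0):E
t=3: a0@(3,3):E a1@(2,2):E a2@(2,1):E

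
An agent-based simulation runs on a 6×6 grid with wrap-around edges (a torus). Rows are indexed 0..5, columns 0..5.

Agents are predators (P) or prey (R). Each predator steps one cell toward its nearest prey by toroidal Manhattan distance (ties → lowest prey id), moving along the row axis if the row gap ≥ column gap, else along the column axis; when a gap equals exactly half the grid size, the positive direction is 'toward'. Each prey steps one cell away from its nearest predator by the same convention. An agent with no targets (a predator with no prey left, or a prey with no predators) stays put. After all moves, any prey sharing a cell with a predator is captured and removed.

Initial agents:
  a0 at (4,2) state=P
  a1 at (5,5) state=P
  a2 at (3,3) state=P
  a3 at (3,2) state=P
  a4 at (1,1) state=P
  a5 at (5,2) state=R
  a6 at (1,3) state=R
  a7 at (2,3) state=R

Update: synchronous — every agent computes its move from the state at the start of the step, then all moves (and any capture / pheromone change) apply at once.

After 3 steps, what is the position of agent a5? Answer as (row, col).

t=1: a0@(5,2):P a1@(5,0):P a2@(2,3):P a3@(4,2):P a4@(1,2):P a5@(0,2):R a6@(0,3):R a7@(1,3):R
t=2: a0@(0,2):P a1@(5,1):P a2@(1,3):P a3@(5,2):P a4@(0,2):P a5@(1,2):R a7@(0,3):R
t=3: a0@(1,2):P a1@(0,1):P a2@(1,2):P a3@(0,2):P a4@(1,2):P a5@(2,2):R a7@(0,4):R

(2, 2)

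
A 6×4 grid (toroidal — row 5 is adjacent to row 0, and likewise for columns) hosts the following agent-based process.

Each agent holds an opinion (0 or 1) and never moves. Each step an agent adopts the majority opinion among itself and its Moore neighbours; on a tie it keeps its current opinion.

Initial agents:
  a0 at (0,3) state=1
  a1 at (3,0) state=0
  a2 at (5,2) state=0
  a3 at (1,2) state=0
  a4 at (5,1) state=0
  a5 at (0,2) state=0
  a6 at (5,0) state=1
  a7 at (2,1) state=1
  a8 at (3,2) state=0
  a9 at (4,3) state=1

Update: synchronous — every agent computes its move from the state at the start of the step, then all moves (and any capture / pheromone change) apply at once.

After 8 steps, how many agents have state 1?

t=1: a0@(0,3):0 a1@(3,0):1 a2@(5,2):0 a3@(1,2):0 a4@(5,1):0 a5@(0,2):0 a6@(5,0):1 a7@(2,1):0 a8@(3,2):1 a9@(4,3):0
t=2: a0@(0,3):0 a1@(3,0):0 a2@(5,2):0 a3@(1,2):0 a4@(5,1):0 a5@(0,2):0 a6@(5,0):0 a7@(2,1):0 a8@(3,2):0 a9@(4,3):1
t=3: a0@(0,3):0 a1@(3,0):0 a2@(5,2):0 a3@(1,2):0 a4@(5,1):0 a5@(0,2):0 a6@(5,0):0 a7@(2,1):0 a8@(3,2):0 a9@(4,3):0
t=4: (unchanged — steady state)

0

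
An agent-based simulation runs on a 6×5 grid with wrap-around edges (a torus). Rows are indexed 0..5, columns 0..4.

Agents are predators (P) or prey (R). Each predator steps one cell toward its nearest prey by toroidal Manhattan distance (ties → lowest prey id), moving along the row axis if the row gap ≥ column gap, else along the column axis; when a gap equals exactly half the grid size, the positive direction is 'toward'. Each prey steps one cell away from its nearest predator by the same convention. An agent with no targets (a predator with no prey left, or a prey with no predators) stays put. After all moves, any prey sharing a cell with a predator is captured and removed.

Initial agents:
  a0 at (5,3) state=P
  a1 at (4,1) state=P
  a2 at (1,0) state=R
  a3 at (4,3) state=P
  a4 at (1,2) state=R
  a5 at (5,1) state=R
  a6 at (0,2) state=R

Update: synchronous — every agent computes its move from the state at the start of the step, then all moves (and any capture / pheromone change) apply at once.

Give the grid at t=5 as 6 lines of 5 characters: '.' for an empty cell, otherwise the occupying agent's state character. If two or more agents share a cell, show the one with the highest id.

.....
.....
.....
.PP..
RR...
.....

t=1: a0@(5,2):P a1@(5,1):P a2@(2,0):R a3@(4,2):P a4@(2,2):R a5@(0,1):R a6@(1,2):R
t=2: a0@(0,2):P a1@(0,1):P a2@(1,0):R a3@(3,2):P a4@(1,2):R a5@(1,1):R a6@(2,2):R
t=3: a0@(1,2):P a1@(1,1):P a2@(2,0):R a3@(2,2):P a5@(2,1):R
t=4: a0@(2,2):P a1@(2,1):P a2@(3,0):R a3@(2,1):P a5@(3,1):R
t=5: a0@(3,2):P a1@(3,1):P a2@(4,0):R a3@(3,1):P a5@(4,1):R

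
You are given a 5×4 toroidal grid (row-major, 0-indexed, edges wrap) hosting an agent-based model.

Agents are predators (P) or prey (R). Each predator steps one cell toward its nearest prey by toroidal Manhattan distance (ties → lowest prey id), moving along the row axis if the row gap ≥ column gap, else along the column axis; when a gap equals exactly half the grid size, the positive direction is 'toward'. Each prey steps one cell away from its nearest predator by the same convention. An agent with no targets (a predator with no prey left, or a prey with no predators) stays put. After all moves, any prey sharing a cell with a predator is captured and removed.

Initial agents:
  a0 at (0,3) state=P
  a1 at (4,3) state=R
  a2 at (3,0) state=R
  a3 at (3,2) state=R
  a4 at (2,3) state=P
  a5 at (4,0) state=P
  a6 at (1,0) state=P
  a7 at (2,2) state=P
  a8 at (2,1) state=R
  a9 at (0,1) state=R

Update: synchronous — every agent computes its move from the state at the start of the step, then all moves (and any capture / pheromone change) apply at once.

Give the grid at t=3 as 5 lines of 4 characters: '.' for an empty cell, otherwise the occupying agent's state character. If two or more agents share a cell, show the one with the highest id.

P...
....
....
....
PP..

t=1: a0@(4,3):P a3@(4,2):R a4@(3,3):P a5@(4,3):P a6@(2,0):P a7@(3,2):P a9@(0,0):R
t=2: a0@(4,2):P a3@(4,1):R a4@(4,3):P a5@(4,2):P a6@(1,0):P a7@(4,2):P
t=3: a0@(4,1):P a4@(4,0):P a5@(4,1):P a6@(0,0):P a7@(4,1):P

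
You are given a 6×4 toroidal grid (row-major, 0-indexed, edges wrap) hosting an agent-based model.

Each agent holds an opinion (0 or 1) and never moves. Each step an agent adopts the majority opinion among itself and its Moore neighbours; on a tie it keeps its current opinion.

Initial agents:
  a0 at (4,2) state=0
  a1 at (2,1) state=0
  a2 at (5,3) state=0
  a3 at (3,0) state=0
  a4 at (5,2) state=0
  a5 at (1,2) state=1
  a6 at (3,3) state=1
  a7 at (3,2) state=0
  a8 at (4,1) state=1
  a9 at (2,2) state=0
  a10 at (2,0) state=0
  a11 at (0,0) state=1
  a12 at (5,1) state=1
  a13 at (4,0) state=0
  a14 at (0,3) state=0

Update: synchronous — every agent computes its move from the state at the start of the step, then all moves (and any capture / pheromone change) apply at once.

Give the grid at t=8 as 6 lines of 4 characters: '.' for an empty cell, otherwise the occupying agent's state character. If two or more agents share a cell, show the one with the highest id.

t=1: a0@(4,2):0 a1@(2,1):0 a2@(5,3):0 a3@(3,0):0 a4@(5,2):0 a5@(1,2):0 a6@(3,3):0 a7@(3,2):0 a8@(4,1):0 a9@(2,2):0 a10@(2,0):0 a11@(0,0):1 a12@(5,1):1 a13@(4,0):0 a14@(0,3):0
t=2: a0@(4,2):0 a1@(2,1):0 a2@(5,3):0 a3@(3,0):0 a4@(5,2):0 a5@(1,2):0 a6@(3,3):0 a7@(3,2):0 a8@(4,1):0 a9@(2,2):0 a10@(2,0):0 a11@(0,0):1 a12@(5,1):0 a13@(4,0):0 a14@(0,3):0
t=3: a0@(4,2):0 a1@(2,1):0 a2@(5,3):0 a3@(3,0):0 a4@(5,2):0 a5@(1,2):0 a6@(3,3):0 a7@(3,2):0 a8@(4,1):0 a9@(2,2):0 a10@(2,0):0 a11@(0,0):0 a12@(5,1):0 a13@(4,0):0 a14@(0,3):0
t=4: (unchanged — steady state)

0..0
..0.
000.
0.00
000.
.000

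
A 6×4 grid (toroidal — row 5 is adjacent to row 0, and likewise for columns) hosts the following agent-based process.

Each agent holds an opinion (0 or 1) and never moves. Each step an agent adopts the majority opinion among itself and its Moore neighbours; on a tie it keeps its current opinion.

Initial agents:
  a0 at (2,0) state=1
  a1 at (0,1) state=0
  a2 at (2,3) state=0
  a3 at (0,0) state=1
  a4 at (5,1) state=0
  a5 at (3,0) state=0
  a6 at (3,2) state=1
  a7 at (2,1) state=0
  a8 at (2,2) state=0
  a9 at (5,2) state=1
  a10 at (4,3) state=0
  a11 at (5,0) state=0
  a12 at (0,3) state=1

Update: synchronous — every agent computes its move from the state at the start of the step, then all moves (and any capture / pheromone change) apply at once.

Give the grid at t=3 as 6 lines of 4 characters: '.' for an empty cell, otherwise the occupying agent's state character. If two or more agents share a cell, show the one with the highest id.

t=1: a0@(2,0):0 a1@(0,1):0 a2@(2,3):0 a3@(0,0):0 a4@(5,1):0 a5@(3,0):0 a6@(3,2):0 a7@(2,1):0 a8@(2,2):0 a9@(5,2):0 a10@(4,3):0 a11@(5,0):0 a12@(0,3):1
t=2: a0@(2,0):0 a1@(0,1):0 a2@(2,3):0 a3@(0,0):0 a4@(5,1):0 a5@(3,0):0 a6@(3,2):0 a7@(2,1):0 a8@(2,2):0 a9@(5,2):0 a10@(4,3):0 a11@(5,0):0 a12@(0,3):0
t=3: (unchanged — steady state)

00.0
....
0000
0.0.
...0
000.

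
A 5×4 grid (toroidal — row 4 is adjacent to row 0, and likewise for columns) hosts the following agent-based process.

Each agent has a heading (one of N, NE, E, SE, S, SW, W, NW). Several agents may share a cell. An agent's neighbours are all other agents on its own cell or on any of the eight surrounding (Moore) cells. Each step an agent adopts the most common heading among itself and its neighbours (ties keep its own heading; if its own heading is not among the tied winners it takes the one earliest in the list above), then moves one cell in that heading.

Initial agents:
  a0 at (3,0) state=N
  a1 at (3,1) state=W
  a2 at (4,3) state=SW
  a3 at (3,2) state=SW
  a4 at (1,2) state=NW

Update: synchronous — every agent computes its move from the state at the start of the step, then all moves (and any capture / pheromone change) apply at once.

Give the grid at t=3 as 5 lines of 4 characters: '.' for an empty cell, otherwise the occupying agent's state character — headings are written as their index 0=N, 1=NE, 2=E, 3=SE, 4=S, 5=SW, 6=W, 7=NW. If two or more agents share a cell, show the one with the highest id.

....
...5
5..5
..6.
....

t=1: a0@(2,0):N a1@(3,0):W a2@(0,2):SW a3@(4,1):SW a4@(0,1):NW
t=2: a0@(1,0):N a1@(3,3):W a2@(1,1):SW a3@(0,0):SW a4@(1,0):SW
t=3: a0@(2,3):SW a1@(3,2):W a2@(2,0):SW a3@(1,3):SW a4@(2,3):SW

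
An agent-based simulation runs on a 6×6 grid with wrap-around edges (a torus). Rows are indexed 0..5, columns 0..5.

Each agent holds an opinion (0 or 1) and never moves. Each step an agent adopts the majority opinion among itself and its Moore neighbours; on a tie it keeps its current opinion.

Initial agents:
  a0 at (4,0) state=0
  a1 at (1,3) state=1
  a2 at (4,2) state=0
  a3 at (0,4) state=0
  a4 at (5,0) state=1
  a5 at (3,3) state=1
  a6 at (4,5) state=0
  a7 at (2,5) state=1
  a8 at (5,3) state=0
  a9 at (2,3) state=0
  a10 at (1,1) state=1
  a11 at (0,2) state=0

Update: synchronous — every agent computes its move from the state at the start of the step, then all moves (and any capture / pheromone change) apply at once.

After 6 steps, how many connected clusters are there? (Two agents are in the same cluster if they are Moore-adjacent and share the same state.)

4

t=1: a0@(4,0):0 a1@(1,3):0 a2@(4,2):0 a3@(0,4):0 a4@(5,0):0 a5@(3,3):0 a6@(4,5):0 a7@(2,5):1 a8@(5,3):0 a9@(2,3):1 a10@(1,1):1 a11@(0,2):0
t=2: a0@(4,0):0 a1@(1,3):0 a2@(4,2):0 a3@(0,4):0 a4@(5,0):0 a5@(3,3):0 a6@(4,5):0 a7@(2,5):1 a8@(5,3):0 a9@(2,3):0 a10@(1,1):1 a11@(0,2):0
t=3: (unchanged — steady state)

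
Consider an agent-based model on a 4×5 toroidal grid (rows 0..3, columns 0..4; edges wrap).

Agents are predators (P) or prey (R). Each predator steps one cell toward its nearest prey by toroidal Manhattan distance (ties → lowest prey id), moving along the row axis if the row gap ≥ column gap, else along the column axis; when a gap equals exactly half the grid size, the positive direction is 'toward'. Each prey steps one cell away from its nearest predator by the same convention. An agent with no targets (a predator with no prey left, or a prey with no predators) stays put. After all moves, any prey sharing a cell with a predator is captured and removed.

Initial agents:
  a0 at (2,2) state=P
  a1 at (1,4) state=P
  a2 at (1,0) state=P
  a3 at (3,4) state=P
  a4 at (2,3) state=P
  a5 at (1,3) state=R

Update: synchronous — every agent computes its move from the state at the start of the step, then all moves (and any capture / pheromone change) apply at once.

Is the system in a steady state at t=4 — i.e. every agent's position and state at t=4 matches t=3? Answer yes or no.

yes

t=1: a0@(1,2):P a1@(1,3):P a2@(1,4):P a3@(0,4):P a4@(1,3):P
t=2: (unchanged — steady state)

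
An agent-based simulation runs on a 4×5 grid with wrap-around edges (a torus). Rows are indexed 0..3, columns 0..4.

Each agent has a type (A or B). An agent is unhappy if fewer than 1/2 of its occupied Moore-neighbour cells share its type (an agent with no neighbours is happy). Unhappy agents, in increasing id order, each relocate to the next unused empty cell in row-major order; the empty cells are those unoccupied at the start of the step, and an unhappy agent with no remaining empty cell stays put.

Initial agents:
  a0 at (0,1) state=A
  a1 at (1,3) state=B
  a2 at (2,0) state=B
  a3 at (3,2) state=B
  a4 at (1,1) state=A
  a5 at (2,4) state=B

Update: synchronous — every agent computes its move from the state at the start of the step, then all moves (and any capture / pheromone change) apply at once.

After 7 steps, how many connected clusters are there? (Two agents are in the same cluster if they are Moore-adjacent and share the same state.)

3

t=1: a0@(0,1):A a1@(1,3):B a2@(2,0):B a3@(0,0):B a4@(1,1):A a5@(2,4):B
t=2: a0@(0,1):A a1@(1,3):B a2@(2,0):B a3@(0,2):B a4@(0,3):A a5@(2,4):B
t=3: a0@(0,0):A a1@(1,3):B a2@(2,0):B a3@(0,4):B a4@(1,0):A a5@(2,4):B
t=4: a0@(0,0):A a1@(1,3):B a2@(2,0):B a3@(0,1):B a4@(0,2):A a5@(2,4):B
t=5: a0@(0,3):A a1@(1,3):B a2@(2,0):B a3@(0,4):B a4@(1,0):A a5@(2,4):B
t=6: a0@(0,0):A a1@(1,3):B a2@(2,0):B a3@(0,1):B a4@(0,2):A a5@(2,4):B
t=7: a0@(0,3):A a1@(1,3):B a2@(2,0):B a3@(0,4):B a4@(1,0):A a5@(2,4):B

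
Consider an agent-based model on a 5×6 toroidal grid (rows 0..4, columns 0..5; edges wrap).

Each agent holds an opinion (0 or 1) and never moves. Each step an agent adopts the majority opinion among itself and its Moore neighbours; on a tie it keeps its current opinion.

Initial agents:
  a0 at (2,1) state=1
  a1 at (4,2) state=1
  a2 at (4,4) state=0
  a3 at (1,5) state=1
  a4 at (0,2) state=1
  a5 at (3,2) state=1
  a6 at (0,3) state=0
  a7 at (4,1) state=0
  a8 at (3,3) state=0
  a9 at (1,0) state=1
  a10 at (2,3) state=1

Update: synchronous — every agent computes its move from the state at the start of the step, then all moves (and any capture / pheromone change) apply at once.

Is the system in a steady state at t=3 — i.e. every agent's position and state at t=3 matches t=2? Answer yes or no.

t=1: a0@(2,1):1 a1@(4,2):1 a2@(4,4):0 a3@(1,5):1 a4@(0,2):1 a5@(3,2):1 a6@(0,3):0 a7@(4,1):1 a8@(3,3):1 a9@(1,0):1 a10@(2,3):1
t=2: (unchanged — steady state)

yes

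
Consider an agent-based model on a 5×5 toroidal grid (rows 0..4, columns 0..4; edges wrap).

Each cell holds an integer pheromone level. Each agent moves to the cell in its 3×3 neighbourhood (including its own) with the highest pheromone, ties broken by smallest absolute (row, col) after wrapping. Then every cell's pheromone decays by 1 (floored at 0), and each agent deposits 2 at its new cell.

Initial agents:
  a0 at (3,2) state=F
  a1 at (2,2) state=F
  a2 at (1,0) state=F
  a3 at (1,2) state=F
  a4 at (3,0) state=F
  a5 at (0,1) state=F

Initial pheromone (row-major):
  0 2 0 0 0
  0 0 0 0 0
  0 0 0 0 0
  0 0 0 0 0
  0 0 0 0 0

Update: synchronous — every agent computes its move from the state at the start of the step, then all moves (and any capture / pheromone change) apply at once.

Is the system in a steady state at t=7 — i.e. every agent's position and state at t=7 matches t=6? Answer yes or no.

t=1: a0@(2,1) a1@(1,1) a2@(0,1) a3@(0,1) a4@(2,0) a5@(0,1) | pheromone: 0 7 0 0 0 / 0 2 0 0 0 / 2 2 0 0 0 / 0 0 0 0 0 / 0 0 0 0 0
t=2: a0@(1,1) a1@(0,1) a2@(0,1) a3@(0,1) a4@(1,1) a5@(0,1) | pheromone: 0 14 0 0 0 / 0 5 0 0 0 / 1 1 0 0 0 / 0 0 0 0 0 / 0 0 0 0 0
t=3: a0@(0,1) a1@(0,1) a2@(0,1) a3@(0,1) a4@(0,1) a5@(0,1) | pheromone: 0 25 0 0 0 / 0 4 0 0 0 / 0 0 0 0 0 / 0 0 0 0 0 / 0 0 0 0 0
t=4: a0@(0,1) a1@(0,1) a2@(0,1) a3@(0,1) a4@(0,1) a5@(0,1) | pheromone: 0 36 0 0 0 / 0 3 0 0 0 / 0 0 0 0 0 / 0 0 0 0 0 / 0 0 0 0 0
t=5: a0@(0,1) a1@(0,1) a2@(0,1) a3@(0,1) a4@(0,1) a5@(0,1) | pheromone: 0 47 0 0 0 / 0 2 0 0 0 / 0 0 0 0 0 / 0 0 0 0 0 / 0 0 0 0 0
t=6: a0@(0,1) a1@(0,1) a2@(0,1) a3@(0,1) a4@(0,1) a5@(0,1) | pheromone: 0 58 0 0 0 / 0 1 0 0 0 / 0 0 0 0 0 / 0 0 0 0 0 / 0 0 0 0 0
t=7: a0@(0,1) a1@(0,1) a2@(0,1) a3@(0,1) a4@(0,1) a5@(0,1) | pheromone: 0 69 0 0 0 / 0 0 0 0 0 / 0 0 0 0 0 / 0 0 0 0 0 / 0 0 0 0 0

yes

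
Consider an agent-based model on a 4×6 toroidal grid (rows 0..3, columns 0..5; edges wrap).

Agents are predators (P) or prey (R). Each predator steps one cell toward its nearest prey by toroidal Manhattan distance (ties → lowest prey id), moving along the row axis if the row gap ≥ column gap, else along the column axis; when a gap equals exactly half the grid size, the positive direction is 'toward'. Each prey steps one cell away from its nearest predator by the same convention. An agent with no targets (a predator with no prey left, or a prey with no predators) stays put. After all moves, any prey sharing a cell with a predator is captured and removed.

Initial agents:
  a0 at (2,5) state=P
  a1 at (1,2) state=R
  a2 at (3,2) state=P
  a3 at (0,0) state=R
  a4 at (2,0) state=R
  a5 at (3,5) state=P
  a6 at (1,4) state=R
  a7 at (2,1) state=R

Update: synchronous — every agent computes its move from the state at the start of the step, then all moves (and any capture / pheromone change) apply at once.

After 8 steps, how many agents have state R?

t=1: a0@(2,0):P a2@(0,2):P a3@(1,0):R a4@(2,1):R a5@(0,5):P a6@(0,4):R a7@(2,2):R
t=2: a0@(1,0):P a2@(0,3):P a3@(0,0):R a4@(2,2):R a5@(0,4):P a7@(2,3):R
t=3: a0@(0,0):P a2@(1,3):P a3@(3,0):R a4@(2,3):R a5@(0,5):P
t=4: a0@(3,0):P a2@(2,3):P a3@(2,0):R a4@(3,3):R a5@(3,5):P
t=5: a0@(2,0):P a2@(3,3):P a3@(1,0):R a4@(0,3):R a5@(2,5):P
t=6: a0@(1,0):P a2@(0,3):P a3@(0,0):R a4@(1,3):R a5@(1,5):P
t=7: a0@(0,0):P a2@(1,3):P a3@(3,0):R a4@(2,3):R a5@(0,5):P
t=8: a0@(3,0):P a2@(2,3):P a3@(2,0):R a4@(3,3):R a5@(3,5):P

2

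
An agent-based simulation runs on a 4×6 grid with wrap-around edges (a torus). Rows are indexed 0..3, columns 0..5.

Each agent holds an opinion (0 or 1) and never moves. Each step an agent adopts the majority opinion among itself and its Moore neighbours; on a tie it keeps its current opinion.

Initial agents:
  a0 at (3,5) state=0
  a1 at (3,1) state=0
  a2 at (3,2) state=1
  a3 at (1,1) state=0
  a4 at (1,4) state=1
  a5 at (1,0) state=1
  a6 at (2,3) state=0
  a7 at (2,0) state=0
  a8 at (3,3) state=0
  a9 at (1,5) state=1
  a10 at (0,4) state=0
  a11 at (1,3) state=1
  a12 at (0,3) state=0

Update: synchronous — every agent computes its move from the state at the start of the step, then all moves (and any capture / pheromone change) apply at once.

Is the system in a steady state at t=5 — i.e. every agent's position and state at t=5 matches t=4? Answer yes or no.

no

t=1: a0@(3,5):0 a1@(3,1):0 a2@(3,2):0 a3@(1,1):0 a4@(1,4):1 a5@(1,0):1 a6@(2,3):1 a7@(2,0):0 a8@(3,3):0 a9@(1,5):1 a10@(0,4):0 a11@(1,3):0 a12@(0,3):0
t=2: a0@(3,5):0 a1@(3,1):0 a2@(3,2):0 a3@(1,1):0 a4@(1,4):1 a5@(1,0):1 a6@(2,3):0 a7@(2,0):0 a8@(3,3):0 a9@(1,5):1 a10@(0,4):0 a11@(1,3):0 a12@(0,3):0
t=3: a0@(3,5):0 a1@(3,1):0 a2@(3,2):0 a3@(1,1):0 a4@(1,4):0 a5@(1,0):1 a6@(2,3):0 a7@(2,0):0 a8@(3,3):0 a9@(1,5):1 a10@(0,4):0 a11@(1,3):0 a12@(0,3):0
t=4: a0@(3,5):0 a1@(3,1):0 a2@(3,2):0 a3@(1,1):0 a4@(1,4):0 a5@(1,0):1 a6@(2,3):0 a7@(2,0):0 a8@(3,3):0 a9@(1,5):0 a10@(0,4):0 a11@(1,3):0 a12@(0,3):0
t=5: a0@(3,5):0 a1@(3,1):0 a2@(3,2):0 a3@(1,1):0 a4@(1,4):0 a5@(1,0):0 a6@(2,3):0 a7@(2,0):0 a8@(3,3):0 a9@(1,5):0 a10@(0,4):0 a11@(1,3):0 a12@(0,3):0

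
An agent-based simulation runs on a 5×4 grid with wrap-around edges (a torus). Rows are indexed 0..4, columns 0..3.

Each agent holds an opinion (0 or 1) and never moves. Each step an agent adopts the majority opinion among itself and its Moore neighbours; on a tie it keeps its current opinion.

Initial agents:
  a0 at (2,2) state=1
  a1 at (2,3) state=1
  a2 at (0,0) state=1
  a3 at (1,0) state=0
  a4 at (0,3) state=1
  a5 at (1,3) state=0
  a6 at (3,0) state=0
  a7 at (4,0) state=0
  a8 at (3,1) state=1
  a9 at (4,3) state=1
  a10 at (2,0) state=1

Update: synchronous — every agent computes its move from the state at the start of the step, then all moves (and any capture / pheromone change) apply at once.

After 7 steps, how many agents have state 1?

t=1: a0@(2,2):1 a1@(2,3):1 a2@(0,0):1 a3@(1,0):1 a4@(0,3):1 a5@(1,3):1 a6@(3,0):1 a7@(4,0):1 a8@(3,1):1 a9@(4,3):1 a10@(2,0):1
t=2: (unchanged — steady state)

11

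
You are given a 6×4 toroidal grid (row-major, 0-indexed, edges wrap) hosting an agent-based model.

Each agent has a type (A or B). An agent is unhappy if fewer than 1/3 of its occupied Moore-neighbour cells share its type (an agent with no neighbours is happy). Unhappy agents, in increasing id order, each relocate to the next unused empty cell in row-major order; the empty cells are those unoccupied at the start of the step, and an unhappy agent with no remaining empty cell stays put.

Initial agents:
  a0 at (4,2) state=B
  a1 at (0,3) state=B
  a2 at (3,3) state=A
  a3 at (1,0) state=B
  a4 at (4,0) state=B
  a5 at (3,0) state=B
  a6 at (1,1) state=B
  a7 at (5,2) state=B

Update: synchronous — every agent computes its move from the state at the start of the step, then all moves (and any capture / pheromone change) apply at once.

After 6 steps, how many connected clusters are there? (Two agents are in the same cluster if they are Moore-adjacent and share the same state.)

3

t=1: a0@(4,2):B a1@(0,3):B a2@(0,0):A a3@(1,0):B a4@(4,0):B a5@(3,0):B a6@(1,1):B a7@(5,2):B
t=2: a0@(4,2):B a1@(0,3):B a2@(0,1):A a3@(1,0):B a4@(4,0):B a5@(3,0):B a6@(1,1):B a7@(5,2):B
t=3: a0@(4,2):B a1@(0,3):B a2@(0,0):A a3@(1,0):B a4@(4,0):B a5@(3,0):B a6@(1,1):B a7@(5,2):B
t=4: a0@(4,2):B a1@(0,3):B a2@(0,1):A a3@(1,0):B a4@(4,0):B a5@(3,0):B a6@(1,1):B a7@(5,2):B
t=5: a0@(4,2):B a1@(0,3):B a2@(0,0):A a3@(1,0):B a4@(4,0):B a5@(3,0):B a6@(1,1):B a7@(5,2):B
t=6: a0@(4,2):B a1@(0,3):B a2@(0,1):A a3@(1,0):B a4@(4,0):B a5@(3,0):B a6@(1,1):B a7@(5,2):B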